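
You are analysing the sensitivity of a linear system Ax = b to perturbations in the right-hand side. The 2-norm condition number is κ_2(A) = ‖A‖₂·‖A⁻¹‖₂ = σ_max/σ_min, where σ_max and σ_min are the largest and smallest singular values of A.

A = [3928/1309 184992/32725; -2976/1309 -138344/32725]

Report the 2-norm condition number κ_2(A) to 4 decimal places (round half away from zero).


form AᵀA = [24285760/1713481 227672064/8567405; 227672064/8567405 2134444096/42837025] with trace 9486464/148225 and determinant 4096/148225
λ_max, λ_min = (9486464/148225 ± √89990570704896/21970650625)/2 = 64, 64/148225
σ_max=√64=8, σ_min=√(64/148225)=(8/385) → κ = 385.0000

385.0000


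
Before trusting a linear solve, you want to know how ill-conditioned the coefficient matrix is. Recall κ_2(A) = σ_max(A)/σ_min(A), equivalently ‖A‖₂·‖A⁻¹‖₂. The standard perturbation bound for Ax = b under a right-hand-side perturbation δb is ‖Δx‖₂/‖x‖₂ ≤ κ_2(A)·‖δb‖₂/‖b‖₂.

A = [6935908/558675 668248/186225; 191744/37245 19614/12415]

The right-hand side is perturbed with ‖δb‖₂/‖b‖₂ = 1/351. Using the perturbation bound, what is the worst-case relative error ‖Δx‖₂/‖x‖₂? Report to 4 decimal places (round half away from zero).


AᵀA = [333604237456/1846850625 32432554336/615616875; 32432554336/615616875 3154526116/205205625]; tr = 579191956/2954961, det = 3841600/2954961
λ_max, λ_min = (579191956/2954961 ± √335417914782395536/8731794511521)/2 = 196, 19600/2954961
κ = σ_max/σ_min = 14/(140/1719) = 171.9000
bound on ‖Δx‖/‖x‖: κ·ε = 171.9000·1/351 = 0.4897

0.4897


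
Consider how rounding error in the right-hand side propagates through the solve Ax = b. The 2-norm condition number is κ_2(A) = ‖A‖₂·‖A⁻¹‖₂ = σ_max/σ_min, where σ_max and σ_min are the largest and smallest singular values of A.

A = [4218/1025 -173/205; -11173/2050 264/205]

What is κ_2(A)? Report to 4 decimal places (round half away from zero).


70.0000

form AᵀA = [7840081/168100 -88182/8405; -88182/8405 3985/1681] with trace 4901/100 and determinant 49/100
eigenvalues of AᵀA: λ = (tr ± √(tr²−4·det))/2 = 49, 1/100
so κ_2 = √(49 / (1/100)) = 70.0000


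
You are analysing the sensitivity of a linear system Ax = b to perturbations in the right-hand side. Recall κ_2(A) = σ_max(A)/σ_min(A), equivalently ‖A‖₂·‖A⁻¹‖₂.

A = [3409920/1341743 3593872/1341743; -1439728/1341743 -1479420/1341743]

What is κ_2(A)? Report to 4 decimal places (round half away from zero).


AᵀA = [81067284736/10652510521 85117032000/10652510521; 85117032000/10652510521 89376328336/10652510521]; tr = 202667792/12666481, det = 65536/12666481
char-poly roots: 16 and 4096/12666481
κ = σ_max/σ_min = 4/(64/3559) = 222.4375

222.4375


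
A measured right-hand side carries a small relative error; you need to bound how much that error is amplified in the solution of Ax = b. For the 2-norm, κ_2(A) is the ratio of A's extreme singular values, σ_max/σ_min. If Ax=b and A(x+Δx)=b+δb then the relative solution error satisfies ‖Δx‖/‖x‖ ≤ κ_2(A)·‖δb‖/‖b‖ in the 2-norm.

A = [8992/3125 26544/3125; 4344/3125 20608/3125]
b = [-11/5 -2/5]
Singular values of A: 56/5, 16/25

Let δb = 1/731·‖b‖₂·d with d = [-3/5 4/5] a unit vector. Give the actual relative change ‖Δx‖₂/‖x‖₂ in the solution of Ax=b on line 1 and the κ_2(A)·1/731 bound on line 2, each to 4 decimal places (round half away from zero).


largest singular value 56/5, smallest 16/25
κ = σ_max/σ_min = (56/5)/(16/25) = 17.5000
perturbation bound = 17.5000·1/731 = 0.0239
solve Ax = b  →  x = [-1.5500 0.2661]
‖b‖₂ = 2.2361 and ‖x‖₂ = 1.5727
δb = ε·‖b‖·d = [-0.0018 0.0024]; solving A·Δx = δb gives ‖Δx‖ = 0.0048
dividing the unrounded norms, ‖Δx‖/‖x‖ = 0.0030
so the bound overstates the realised error by a factor of ≈ 7.8772 (computed from the unrounded values)

0.0030
0.0239


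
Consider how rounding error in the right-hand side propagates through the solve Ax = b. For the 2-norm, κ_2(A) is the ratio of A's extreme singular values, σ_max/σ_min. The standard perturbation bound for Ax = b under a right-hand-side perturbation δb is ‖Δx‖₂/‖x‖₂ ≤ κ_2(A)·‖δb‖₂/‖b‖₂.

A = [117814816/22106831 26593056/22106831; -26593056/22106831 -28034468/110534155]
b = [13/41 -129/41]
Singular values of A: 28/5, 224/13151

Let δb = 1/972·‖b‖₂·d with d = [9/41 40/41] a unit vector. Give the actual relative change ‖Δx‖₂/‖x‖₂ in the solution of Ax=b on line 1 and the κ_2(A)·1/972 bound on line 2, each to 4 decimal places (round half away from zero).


from the listed singular values, σ₁ = 28/5, σ_n = 224/13151
condition number: (28/5) ÷ (224/13151) = 328.7750
worst-case relative error ≤ 328.7750 × 1/972 = 0.3382
solve Ax = b  →  x = [38.8368 -171.7944]
2-norm of b is 3.1623; of x, 176.1296
with δb = [0.0007 0.0032], A·Δx = δb → ‖Δx‖ = 0.1910
relative error = 0.0011
tightness: 0.0011 against a bound of 0.3382 (unrounded ratio ≈ 0.0032)

0.0011
0.3382


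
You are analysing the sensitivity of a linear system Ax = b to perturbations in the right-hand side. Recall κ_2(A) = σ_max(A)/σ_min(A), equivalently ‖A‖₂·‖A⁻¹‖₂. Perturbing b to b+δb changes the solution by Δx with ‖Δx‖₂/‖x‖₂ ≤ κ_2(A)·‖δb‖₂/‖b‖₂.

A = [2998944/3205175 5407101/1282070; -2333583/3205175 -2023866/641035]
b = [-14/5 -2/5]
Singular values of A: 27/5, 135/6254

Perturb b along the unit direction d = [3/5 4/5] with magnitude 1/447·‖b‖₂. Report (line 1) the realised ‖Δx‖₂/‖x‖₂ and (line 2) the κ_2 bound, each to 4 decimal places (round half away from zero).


from the listed singular values, σ₁ = 27/5, σ_n = 135/6254
κ = σ_max/σ_min = (27/5)/(135/6254) = 250.1600
bound on ‖Δx‖/‖x‖: κ·ε = 250.1600·1/447 = 0.5596
solve Ax = b  →  x = [90.3107 -20.6995]
‖b‖ = 2.8284, ‖x‖ = 92.6526
re-solving with b+δb shifts x by Δx of norm 0.2931
dividing the unrounded norms, ‖Δx‖/‖x‖ = 0.0032
so the bound overstates the realised error by a factor of ≈ 176.8912 (computed from the unrounded values)

0.0032
0.5596


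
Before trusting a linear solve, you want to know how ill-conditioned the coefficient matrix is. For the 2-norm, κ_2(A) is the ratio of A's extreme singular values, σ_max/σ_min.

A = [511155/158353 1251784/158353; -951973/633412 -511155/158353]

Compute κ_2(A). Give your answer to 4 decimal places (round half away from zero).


M = AᵀA = [30098955841/2374028176 18023836455/593507044; 18023836455/593507044 10818003649/148376761]. tr(M)=1202290025/14047504, det(M)=1874161/877969
eigenvalues of AᵀA: λ = (tr ± √(tr²−4·det))/2 = 1369/16, 21904/877969
so κ_2 = √((1369/16) / (21904/877969)) = 58.5625

58.5625


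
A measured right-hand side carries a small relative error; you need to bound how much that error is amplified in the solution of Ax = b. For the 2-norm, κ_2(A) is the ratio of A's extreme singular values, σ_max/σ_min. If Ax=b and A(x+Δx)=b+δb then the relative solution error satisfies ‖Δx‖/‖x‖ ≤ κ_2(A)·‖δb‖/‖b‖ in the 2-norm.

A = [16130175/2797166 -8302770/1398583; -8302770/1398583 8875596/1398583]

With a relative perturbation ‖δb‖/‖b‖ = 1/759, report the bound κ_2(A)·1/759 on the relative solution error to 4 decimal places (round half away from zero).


M = AᵀA = [637249113225/9303374116 -167246847495/2325843529; -167246847495/2325843529 175638756276/2325843529]. tr(M)=1593108369/11062276, det(M)=5062500/2765569
solving λ² − 1593108369/11062276·λ + 5062500/2765569 = 0 gives λ = 144, 140625/11062276
κ_2(A) = √(λ_max/λ_min) = √(144 / (140625/11062276)) = 106.4320
worst-case relative error ≤ 106.4320 × 1/759 = 0.1402

0.1402


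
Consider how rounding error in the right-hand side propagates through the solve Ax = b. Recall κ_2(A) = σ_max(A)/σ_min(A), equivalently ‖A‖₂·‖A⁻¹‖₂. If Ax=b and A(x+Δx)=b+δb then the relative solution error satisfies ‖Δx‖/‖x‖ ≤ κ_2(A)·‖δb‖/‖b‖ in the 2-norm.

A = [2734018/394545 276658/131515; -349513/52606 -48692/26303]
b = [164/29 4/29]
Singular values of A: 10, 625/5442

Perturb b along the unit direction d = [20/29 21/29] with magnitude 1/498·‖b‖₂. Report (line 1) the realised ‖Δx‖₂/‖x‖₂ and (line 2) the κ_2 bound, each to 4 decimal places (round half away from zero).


0.0028
0.1748

from the listed singular values, σ₁ = 10, σ_n = 625/5442
κ = σ_max/σ_min = 10/(625/5442) = 87.0720
worst-case relative error ≤ 87.0720 × 1/498 = 0.1748
solve Ax = b  →  x = [-9.3681 33.5476]
‖b‖ = 5.6569, ‖x‖ = 34.8311
re-solving with b+δb shifts x by Δx of norm 0.0989
relative error = 0.0028
realised/bound (from unrounded values) ≈ 0.0162


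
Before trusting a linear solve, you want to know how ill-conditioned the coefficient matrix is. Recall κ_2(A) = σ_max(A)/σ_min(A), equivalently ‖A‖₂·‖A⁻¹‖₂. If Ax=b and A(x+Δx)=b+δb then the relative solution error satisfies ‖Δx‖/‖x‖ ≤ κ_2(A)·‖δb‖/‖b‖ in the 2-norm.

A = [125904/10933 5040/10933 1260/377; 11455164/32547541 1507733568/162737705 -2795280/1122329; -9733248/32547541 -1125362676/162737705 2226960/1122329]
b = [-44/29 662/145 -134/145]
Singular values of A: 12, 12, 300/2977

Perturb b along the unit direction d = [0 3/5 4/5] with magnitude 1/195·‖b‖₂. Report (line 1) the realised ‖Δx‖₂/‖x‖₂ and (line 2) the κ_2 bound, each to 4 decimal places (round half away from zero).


σ_max = 12, σ_min = 300/2977
condition number: 12 ÷ (300/2977) = 119.0800
worst-case relative error ≤ 119.0800 × 1/195 = 0.6107
solve Ax = b  →  x = [-5.6355 5.5973 18.1918]
‖b‖ = 4.8990, ‖x‖ = 19.8502
with δb = [0.0000 0.0151 0.0201], A·Δx = δb → ‖Δx‖ = 0.2493
realised ‖Δx‖/‖x‖ = 0.0126
so the bound overstates the realised error by a factor of ≈ 48.6228 (computed from the unrounded values)

0.0126
0.6107


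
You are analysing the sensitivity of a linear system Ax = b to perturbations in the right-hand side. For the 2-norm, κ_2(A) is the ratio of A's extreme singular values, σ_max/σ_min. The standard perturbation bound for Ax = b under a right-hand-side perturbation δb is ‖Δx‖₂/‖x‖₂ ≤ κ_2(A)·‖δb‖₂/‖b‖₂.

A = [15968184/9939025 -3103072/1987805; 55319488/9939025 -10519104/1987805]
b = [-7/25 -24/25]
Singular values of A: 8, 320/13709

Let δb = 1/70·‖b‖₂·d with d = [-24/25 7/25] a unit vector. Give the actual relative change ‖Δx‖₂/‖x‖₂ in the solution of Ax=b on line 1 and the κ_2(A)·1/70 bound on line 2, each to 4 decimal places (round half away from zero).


largest singular value 8, smallest 320/13709
κ_2(A) = 8 / (320/13709) = 342.7250
worst-case relative error ≤ 342.7250 × 1/70 = 4.8961
solve Ax = b  →  x = [-0.0905 0.0862]
2-norm of b is 1.0000; of x, 0.1250
with δb = [-0.0137 0.0040], A·Δx = δb → ‖Δx‖ = 0.6120
realised ‖Δx‖/‖x‖ = 4.8961
realised/bound = 1 exactly: the bound is attained for this b and d

4.8961
4.8961


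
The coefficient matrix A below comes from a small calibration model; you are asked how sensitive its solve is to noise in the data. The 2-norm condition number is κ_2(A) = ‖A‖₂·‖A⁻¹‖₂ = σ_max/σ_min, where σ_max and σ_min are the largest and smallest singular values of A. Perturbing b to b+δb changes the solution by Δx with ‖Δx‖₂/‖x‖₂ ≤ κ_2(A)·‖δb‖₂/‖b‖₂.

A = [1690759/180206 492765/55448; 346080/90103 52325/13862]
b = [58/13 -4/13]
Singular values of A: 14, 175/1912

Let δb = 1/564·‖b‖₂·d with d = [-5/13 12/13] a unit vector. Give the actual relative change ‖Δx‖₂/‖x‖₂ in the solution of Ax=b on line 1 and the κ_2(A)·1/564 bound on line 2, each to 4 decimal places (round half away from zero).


σ_max = 14, σ_min = 175/1912
κ_2(A) = 14 / (175/1912) = 152.9600
worst-case relative error ≤ 152.9600 × 1/564 = 0.2712
solve Ax = b  →  x = [15.2768 -15.6264]
‖b‖ = 4.4721, ‖x‖ = 21.8533
with δb = [-0.0030 0.0073], A·Δx = δb → ‖Δx‖ = 0.0866
dividing the unrounded norms, ‖Δx‖/‖x‖ = 0.0040
so the bound overstates the realised error by a factor of ≈ 68.4116 (computed from the unrounded values)

0.0040
0.2712


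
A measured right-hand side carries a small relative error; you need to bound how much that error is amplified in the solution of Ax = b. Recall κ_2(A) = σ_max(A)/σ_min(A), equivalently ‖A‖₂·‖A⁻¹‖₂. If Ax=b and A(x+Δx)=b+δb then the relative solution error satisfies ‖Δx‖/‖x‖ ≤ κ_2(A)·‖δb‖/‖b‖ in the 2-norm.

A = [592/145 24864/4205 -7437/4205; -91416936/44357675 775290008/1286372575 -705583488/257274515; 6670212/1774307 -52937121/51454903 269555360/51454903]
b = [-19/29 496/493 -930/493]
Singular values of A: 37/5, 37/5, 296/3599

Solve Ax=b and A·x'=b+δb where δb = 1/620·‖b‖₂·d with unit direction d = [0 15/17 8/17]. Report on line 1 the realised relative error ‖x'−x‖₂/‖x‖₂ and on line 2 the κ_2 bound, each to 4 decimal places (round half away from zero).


from the listed singular values, σ₁ = 37/5, σ_n = 296/3599
κ_2(A) = (37/5) / (296/3599) = 89.9750
worst-case relative error ≤ 89.9750 × 1/620 = 0.1451
solve Ax = b  →  x = [-0.2162 -0.0242 -0.2097]
‖b‖₂ = 2.2361 and ‖x‖₂ = 0.3022
with δb = [0.0000 0.0032 0.0017], A·Δx = δb → ‖Δx‖ = 0.0439
dividing the unrounded norms, ‖Δx‖/‖x‖ = 0.1451
realised/bound = 1 exactly: the bound is attained for this b and d

0.1451
0.1451


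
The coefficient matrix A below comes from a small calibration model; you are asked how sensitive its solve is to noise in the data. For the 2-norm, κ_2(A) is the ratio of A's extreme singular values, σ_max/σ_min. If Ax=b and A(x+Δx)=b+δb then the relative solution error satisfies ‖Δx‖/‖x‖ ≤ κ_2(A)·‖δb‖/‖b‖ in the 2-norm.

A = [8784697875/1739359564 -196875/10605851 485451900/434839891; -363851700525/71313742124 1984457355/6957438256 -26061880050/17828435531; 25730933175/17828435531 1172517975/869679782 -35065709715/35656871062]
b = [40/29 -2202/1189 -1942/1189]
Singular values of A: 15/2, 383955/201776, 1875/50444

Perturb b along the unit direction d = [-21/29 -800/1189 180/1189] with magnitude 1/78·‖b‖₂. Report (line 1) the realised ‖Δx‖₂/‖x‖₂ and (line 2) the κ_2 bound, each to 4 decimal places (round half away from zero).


0.8997
2.5869

largest singular value 15/2, smallest 1875/50444
κ = σ_max/σ_min = (15/2)/(1875/50444) = 201.7760
bound on ‖Δx‖/‖x‖: κ·ε = 201.7760·1/78 = 2.5869
solve Ax = b  →  x = [0.1010 -0.7611 0.7657]
‖b‖₂ = 2.8284 and ‖x‖₂ = 1.0843
Δx = A⁻¹·δb where δb = 1/78·2.8284·d; ‖Δx‖ = 0.9756
dividing the unrounded norms, ‖Δx‖/‖x‖ = 0.8997
so the bound overstates the realised error by a factor of ≈ 2.8753 (computed from the unrounded values)


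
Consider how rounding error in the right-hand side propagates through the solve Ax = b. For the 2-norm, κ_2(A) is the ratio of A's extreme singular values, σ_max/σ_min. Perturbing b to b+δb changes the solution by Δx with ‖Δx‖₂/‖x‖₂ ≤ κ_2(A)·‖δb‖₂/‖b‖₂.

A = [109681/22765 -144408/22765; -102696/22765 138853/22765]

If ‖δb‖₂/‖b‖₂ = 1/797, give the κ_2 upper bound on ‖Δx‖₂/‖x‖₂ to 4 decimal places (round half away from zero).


0.1970

form AᵀA = [26844697/616225 -35788896/616225; -35788896/616225 47721553/616225] with trace 2982650/24649 and determinant 14641/24649
solving λ² − 2982650/24649·λ + 14641/24649 = 0 gives λ = 121, 121/24649
κ_2(A) = √(λ_max/λ_min) = √(121 / (121/24649)) = 157.0000
perturbation bound = 157.0000·1/797 = 0.1970


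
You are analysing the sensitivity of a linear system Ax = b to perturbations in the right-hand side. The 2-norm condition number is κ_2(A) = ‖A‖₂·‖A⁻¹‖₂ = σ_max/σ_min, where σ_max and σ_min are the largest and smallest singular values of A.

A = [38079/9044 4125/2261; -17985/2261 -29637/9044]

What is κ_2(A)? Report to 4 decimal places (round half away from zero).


M = AᵀA = [22925169/283024 596970/17689; 596970/17689 3981321/283024]. tr(M)=13453245/141512, det(M)=2313441/4528384
solving λ² − 13453245/141512·λ + 2313441/4528384 = 0 gives λ = 1521/16, 1521/283024
σ_max=√(1521/16)=(39/4), σ_min=√(1521/283024)=(39/532) → κ = 133.0000

133.0000


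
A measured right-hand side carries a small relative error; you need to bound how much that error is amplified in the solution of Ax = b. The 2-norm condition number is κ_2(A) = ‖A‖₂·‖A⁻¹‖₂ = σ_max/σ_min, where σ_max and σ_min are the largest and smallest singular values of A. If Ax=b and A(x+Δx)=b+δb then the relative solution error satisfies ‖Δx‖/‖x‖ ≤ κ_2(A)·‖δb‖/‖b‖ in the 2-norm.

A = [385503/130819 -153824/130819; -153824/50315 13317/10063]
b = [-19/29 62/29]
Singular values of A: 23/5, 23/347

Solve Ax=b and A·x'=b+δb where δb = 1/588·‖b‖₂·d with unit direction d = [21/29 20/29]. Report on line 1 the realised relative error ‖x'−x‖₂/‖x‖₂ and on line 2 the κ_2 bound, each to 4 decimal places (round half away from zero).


σ_max = 23/5, σ_min = 23/347
condition number: (23/5) ÷ (23/347) = 69.4000
perturbation bound = 69.4000·1/588 = 0.1180
solve Ax = b  →  x = [5.4013 14.0936]
‖b‖ = 2.2361, ‖x‖ = 15.0932
δb = ε·‖b‖·d = [0.0028 0.0026]; solving A·Δx = δb gives ‖Δx‖ = 0.0574
dividing the unrounded norms, ‖Δx‖/‖x‖ = 0.0038
so the bound overstates the realised error by a factor of ≈ 31.0495 (computed from the unrounded values)

0.0038
0.1180


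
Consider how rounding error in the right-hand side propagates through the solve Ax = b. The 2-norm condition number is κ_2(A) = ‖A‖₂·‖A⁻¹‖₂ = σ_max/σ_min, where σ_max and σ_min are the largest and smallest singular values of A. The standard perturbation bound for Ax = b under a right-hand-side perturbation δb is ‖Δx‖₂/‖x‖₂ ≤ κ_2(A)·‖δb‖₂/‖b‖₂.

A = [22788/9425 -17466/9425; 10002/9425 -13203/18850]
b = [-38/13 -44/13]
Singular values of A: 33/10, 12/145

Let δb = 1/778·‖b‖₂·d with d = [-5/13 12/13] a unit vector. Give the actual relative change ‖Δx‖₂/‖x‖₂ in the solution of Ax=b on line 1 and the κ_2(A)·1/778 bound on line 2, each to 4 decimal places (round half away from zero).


0.0029
0.0513

σ_max = 33/10, σ_min = 12/145
condition number: (33/10) ÷ (12/145) = 39.8750
bound on ‖Δx‖/‖x‖: κ·ε = 39.8750·1/778 = 0.0513
solve Ax = b  →  x = [-15.4697 -18.6061]
‖b‖ = 4.4721, ‖x‖ = 24.1970
with δb = [-0.0022 0.0053], A·Δx = δb → ‖Δx‖ = 0.0695
dividing the unrounded norms, ‖Δx‖/‖x‖ = 0.0029
tightness: 0.0029 against a bound of 0.0513 (unrounded ratio ≈ 0.0560)


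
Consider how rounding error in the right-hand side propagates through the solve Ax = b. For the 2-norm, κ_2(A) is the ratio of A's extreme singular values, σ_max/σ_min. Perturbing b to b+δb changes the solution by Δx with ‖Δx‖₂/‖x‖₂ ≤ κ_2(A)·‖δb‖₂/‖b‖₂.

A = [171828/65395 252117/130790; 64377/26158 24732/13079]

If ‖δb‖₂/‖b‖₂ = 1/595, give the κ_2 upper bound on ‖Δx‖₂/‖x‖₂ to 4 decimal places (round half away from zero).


0.1516

form AᵀA = [263625921/20340100 49420368/5085025; 49420368/5085025 148311729/20340100] with trace 8238753/406802 and determinant 164025/3254416
eigenvalues of AᵀA: λ = (tr ± √(tr²−4·det))/2 = 81/4, 2025/813604
κ = σ_max/σ_min = (9/2)/(45/902) = 90.2000
perturbation bound = 90.2000·1/595 = 0.1516


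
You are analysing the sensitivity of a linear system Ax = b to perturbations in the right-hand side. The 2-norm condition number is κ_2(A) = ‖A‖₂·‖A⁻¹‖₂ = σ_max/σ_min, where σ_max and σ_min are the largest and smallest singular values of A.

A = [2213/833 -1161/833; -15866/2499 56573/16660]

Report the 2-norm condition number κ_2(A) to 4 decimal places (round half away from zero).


352.8000

AᵀA = [295806277/6245001 -525872399/20816670; -525872399/20816670 3739672729/277555600]; tr = 525880849/8643600, det = 28561/960400
char-poly roots: 1521/25 and 169/345744
κ_2(A) = √(λ_max/λ_min) = √((1521/25) / (169/345744)) = 352.8000


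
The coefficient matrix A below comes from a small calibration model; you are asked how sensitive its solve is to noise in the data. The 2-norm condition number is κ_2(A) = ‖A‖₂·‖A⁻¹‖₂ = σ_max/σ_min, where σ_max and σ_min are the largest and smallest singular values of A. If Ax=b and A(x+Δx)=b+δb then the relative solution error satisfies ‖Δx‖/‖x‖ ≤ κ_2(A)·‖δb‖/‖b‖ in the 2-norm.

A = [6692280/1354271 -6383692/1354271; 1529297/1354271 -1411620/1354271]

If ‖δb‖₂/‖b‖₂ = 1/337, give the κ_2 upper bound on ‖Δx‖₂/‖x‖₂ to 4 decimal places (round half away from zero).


M = AᵀA = [28034123089/1091046961 -26698536900/1091046961; -26698536900/1091046961 25427837344/1091046961]. tr(M)=63569513/1297321, det(M)=38416/1297321
char-poly roots: 49 and 784/1297321
κ_2(A) = √(λ_max/λ_min) = √(49 / (784/1297321)) = 284.7500
perturbation bound = 284.7500·1/337 = 0.8450

0.8450


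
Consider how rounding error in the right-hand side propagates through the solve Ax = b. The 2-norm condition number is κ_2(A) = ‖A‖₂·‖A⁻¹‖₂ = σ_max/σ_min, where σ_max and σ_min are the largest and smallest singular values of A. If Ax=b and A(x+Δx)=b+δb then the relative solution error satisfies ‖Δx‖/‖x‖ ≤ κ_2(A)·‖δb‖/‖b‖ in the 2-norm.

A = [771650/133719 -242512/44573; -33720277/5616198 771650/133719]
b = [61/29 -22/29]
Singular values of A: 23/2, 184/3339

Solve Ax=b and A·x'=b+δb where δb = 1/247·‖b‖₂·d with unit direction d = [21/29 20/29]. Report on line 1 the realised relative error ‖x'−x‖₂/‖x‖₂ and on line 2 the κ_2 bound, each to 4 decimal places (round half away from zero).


σ_max = 23/2, σ_min = 184/3339
κ = σ_max/σ_min = (23/2)/(184/3339) = 208.6875
bound on ‖Δx‖/‖x‖: κ·ε = 208.6875·1/247 = 0.8449
solve Ax = b  →  x = [12.6409 13.0208]
‖b‖ = 2.2361, ‖x‖ = 18.1476
δb = ε·‖b‖·d = [0.0066 0.0062]; solving A·Δx = δb gives ‖Δx‖ = 0.1643
dividing the unrounded norms, ‖Δx‖/‖x‖ = 0.0091
so the bound overstates the realised error by a factor of ≈ 93.3322 (computed from the unrounded values)

0.0091
0.8449


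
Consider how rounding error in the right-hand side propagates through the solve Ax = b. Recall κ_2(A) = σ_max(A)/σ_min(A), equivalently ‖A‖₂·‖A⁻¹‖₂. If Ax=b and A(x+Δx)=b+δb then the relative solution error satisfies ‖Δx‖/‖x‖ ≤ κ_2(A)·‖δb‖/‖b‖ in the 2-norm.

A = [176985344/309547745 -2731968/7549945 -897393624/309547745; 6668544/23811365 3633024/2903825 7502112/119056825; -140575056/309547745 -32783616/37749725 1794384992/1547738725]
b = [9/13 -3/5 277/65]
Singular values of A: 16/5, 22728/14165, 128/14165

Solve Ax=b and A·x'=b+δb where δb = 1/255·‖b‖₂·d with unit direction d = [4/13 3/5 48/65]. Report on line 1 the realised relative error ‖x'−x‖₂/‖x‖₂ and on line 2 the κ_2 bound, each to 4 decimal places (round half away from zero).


0.0057
1.3887

from the listed singular values, σ₁ = 16/5, σ_n = 128/14165
κ = σ_max/σ_min = (16/5)/(128/14165) = 354.1250
worst-case relative error ≤ 354.1250 × 1/255 = 1.3887
solve Ax = b  →  x = [315.5259 -74.7005 71.3136]
2-norm of b is 4.3589; of x, 331.9976
with δb = [0.0053 0.0103 0.0126], A·Δx = δb → ‖Δx‖ = 1.8917
relative error = 0.0057
tightness: 0.0057 against a bound of 1.3887 (unrounded ratio ≈ 0.0041)


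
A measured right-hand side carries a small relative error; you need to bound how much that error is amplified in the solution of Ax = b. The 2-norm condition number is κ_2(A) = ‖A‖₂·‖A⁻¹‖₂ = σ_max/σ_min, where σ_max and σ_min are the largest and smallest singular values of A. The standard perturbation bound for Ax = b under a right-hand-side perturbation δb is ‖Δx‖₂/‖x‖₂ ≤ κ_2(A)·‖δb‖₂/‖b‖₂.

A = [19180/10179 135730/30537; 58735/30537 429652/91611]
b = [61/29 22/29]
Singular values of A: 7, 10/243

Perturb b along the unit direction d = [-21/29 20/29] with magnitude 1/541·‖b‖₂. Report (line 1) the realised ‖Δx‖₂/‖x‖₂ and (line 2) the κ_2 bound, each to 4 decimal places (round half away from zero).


largest singular value 7, smallest 10/243
condition number: 7 ÷ (10/243) = 170.1000
perturbation bound = 170.1000·1/541 = 0.3144
solve Ax = b  →  x = [22.5407 -9.0824]
2-norm of b is 2.2361; of x, 24.3017
with δb = [-0.0030 0.0029], A·Δx = δb → ‖Δx‖ = 0.1004
realised ‖Δx‖/‖x‖ = 0.0041
realised/bound (from unrounded values) ≈ 0.0131

0.0041
0.3144


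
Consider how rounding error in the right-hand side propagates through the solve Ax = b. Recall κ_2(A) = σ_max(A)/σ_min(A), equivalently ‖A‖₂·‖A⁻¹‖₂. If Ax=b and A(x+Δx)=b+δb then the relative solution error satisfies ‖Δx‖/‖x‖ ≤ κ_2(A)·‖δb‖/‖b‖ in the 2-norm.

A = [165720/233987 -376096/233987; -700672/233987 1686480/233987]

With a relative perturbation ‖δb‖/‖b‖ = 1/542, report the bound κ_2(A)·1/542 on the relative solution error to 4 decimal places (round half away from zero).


0.4050

AᵀA = [308390464/32569849 -740033280/32569849; -740033280/32569849 1776123136/32569849]; tr = 12334400/192721, det = 16384/192721
λ_max, λ_min = (12334400/192721 ± √152124793196544/37141383841)/2 = 64, 256/192721
so κ_2 = √(64 / (256/192721)) = 219.5000
κ_2(A)·‖δb‖/‖b‖ = 0.4050


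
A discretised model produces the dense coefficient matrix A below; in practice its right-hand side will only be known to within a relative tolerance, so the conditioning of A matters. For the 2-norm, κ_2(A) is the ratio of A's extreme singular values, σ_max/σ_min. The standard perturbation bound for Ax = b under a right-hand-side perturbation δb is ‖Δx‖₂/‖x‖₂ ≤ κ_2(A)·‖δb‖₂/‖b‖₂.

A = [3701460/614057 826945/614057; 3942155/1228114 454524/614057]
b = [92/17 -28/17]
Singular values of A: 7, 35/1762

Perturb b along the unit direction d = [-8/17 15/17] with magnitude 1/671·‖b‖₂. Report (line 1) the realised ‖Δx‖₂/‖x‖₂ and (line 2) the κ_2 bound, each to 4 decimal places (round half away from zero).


0.0021
0.5252

σ_max = 7, σ_min = 35/1762
condition number: 7 ÷ (35/1762) = 352.4000
worst-case relative error ≤ 352.4000 × 1/671 = 0.5252
solve Ax = b  →  x = [44.7610 -196.3345]
‖b‖ = 5.6569, ‖x‖ = 201.3722
with δb = [-0.0040 0.0074], A·Δx = δb → ‖Δx‖ = 0.4244
realised ‖Δx‖/‖x‖ = 0.0021
so the bound overstates the realised error by a factor of ≈ 249.1854 (computed from the unrounded values)


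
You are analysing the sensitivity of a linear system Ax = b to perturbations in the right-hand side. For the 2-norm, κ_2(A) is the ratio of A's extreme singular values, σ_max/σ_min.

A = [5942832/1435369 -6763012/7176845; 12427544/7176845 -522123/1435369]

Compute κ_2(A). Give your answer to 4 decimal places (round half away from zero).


AᵀA = [6138314522944/304775764225 -276213909384/60955152845; -276213909384/60955152845 310968295801/304775764225]; tr = 767315029/36261245, det = 71639296/4532655625
λ_max, λ_min = (767315029/36261245 ± √14717230659180664209/32871947223750625)/2 = 529/25, 135424/181306225
κ = σ_max/σ_min = (23/5)/(368/13465) = 168.3125

168.3125


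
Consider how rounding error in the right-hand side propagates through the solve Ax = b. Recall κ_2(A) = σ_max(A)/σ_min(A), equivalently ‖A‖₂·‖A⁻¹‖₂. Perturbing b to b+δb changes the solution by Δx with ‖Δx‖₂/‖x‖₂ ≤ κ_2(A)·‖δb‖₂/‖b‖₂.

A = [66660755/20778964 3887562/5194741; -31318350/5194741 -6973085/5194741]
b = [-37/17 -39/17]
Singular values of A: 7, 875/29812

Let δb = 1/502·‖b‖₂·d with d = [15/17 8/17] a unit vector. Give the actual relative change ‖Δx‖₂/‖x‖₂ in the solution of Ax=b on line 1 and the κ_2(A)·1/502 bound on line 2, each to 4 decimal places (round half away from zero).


0.0021
0.4751

from the listed singular values, σ₁ = 7, σ_n = 875/29812
κ_2(A) = 7 / (875/29812) = 238.4960
perturbation bound = 238.4960·1/502 = 0.4751
solve Ax = b  →  x = [22.5763 -99.6882]
‖b‖₂ = 3.1623 and ‖x‖₂ = 102.2127
δb = ε·‖b‖·d = [0.0056 0.0030]; solving A·Δx = δb gives ‖Δx‖ = 0.2146
realised ‖Δx‖/‖x‖ = 0.0021
tightness: 0.0021 against a bound of 0.4751 (unrounded ratio ≈ 0.0044)


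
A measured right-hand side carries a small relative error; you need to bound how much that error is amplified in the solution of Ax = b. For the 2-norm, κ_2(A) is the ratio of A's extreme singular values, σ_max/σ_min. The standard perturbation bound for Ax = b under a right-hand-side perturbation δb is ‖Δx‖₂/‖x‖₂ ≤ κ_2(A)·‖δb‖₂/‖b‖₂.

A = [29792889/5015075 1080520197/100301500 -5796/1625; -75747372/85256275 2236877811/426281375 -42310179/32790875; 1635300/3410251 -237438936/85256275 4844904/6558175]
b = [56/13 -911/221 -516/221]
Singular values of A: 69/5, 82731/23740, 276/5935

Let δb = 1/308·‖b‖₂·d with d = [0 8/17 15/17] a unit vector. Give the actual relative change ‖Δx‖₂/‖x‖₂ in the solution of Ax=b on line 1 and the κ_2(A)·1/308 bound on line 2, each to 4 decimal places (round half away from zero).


σ_max = 69/5, σ_min = 276/5935
κ_2(A) = (69/5) / (276/5935) = 296.7500
κ_2(A)·‖δb‖/‖b‖ = 0.9635
solve Ax = b  →  x = [-8.1233 -22.4803 -82.6348]
‖b‖ = 6.4031, ‖x‖ = 86.0224
with δb = [0.0000 0.0098 0.0183], A·Δx = δb → ‖Δx‖ = 0.4470
relative error = 0.0052
tightness: 0.0052 against a bound of 0.9635 (unrounded ratio ≈ 0.0054)

0.0052
0.9635


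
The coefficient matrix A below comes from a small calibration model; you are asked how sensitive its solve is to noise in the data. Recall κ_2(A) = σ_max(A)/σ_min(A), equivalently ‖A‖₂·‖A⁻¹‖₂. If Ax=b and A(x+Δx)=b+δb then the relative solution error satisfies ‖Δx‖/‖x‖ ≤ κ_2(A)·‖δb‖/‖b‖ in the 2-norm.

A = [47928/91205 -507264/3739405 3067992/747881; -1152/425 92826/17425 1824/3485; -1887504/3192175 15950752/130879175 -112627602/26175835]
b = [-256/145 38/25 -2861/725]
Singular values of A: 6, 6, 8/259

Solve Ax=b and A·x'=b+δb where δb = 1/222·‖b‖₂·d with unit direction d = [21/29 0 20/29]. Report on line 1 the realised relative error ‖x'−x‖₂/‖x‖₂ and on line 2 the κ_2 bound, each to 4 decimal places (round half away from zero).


0.0052
0.8750

from the listed singular values, σ₁ = 6, σ_n = 8/259
κ = σ_max/σ_min = 6/(8/259) = 194.2500
perturbation bound = 194.2500·1/222 = 0.8750
solve Ax = b  →  x = [114.1863 59.6714 -13.0844]
‖b‖₂ = 4.5826 and ‖x‖₂ = 129.5005
with δb = [0.0149 0.0000 0.0142], A·Δx = δb → ‖Δx‖ = 0.6683
relative error = 0.0052
realised/bound (from unrounded values) ≈ 0.0059


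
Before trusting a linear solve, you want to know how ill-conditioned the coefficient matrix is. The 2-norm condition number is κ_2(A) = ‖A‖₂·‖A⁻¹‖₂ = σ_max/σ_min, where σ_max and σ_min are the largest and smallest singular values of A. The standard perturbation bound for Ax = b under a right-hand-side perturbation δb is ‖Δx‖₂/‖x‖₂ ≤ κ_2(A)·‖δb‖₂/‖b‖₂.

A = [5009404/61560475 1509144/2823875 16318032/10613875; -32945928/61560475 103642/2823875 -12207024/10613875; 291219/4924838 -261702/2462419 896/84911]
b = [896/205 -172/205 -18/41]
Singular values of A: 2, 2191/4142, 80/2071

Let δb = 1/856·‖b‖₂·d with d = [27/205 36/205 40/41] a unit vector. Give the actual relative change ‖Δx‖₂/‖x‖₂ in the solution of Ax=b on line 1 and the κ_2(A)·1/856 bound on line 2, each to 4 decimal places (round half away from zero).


0.0316
0.0605

from the listed singular values, σ₁ = 2, σ_n = 80/2071
κ_2(A) = 2 / (80/2071) = 51.7750
κ_2(A)·‖δb‖/‖b‖ = 0.0605
solve Ax = b  →  x = [-2.3517 3.0130 1.9200]
2-norm of b is 4.4721; of x, 4.2773
Δx = A⁻¹·δb where δb = 1/856·4.4721·d; ‖Δx‖ = 0.1352
relative error = 0.0316
realised/bound (from unrounded values) ≈ 0.5228


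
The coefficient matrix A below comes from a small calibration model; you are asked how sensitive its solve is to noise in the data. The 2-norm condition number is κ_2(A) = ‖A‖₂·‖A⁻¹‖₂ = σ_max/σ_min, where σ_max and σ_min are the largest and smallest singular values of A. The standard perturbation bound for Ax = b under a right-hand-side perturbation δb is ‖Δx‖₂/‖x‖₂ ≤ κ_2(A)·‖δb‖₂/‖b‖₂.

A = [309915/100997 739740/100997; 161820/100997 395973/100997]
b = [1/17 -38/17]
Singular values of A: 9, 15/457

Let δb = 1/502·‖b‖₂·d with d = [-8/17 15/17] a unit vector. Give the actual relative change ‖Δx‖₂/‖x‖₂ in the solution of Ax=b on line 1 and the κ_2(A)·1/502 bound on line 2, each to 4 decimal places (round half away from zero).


from the listed singular values, σ₁ = 9, σ_n = 15/457
κ_2(A) = 9 / (15/457) = 274.2000
bound on ‖Δx‖/‖x‖: κ·ε = 274.2000·1/502 = 0.5462
solve Ax = b  →  x = [56.2034 -23.5385]
‖b‖₂ = 2.2361 and ‖x‖₂ = 60.9334
re-solving with b+δb shifts x by Δx of norm 0.1357
realised ‖Δx‖/‖x‖ = 0.0022
so the bound overstates the realised error by a factor of ≈ 245.2523 (computed from the unrounded values)

0.0022
0.5462


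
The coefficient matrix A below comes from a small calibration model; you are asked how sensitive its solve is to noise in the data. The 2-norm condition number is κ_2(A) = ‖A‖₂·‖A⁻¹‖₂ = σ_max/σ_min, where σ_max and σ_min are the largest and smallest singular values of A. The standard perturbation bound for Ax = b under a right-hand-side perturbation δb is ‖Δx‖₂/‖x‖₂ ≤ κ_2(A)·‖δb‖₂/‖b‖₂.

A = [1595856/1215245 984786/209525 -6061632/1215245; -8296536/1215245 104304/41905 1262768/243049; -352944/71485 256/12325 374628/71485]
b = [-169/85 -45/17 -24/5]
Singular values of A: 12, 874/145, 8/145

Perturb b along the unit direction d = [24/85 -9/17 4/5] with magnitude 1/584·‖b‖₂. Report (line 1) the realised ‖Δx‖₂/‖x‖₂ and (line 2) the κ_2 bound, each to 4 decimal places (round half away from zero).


largest singular value 12, smallest 8/145
κ_2(A) = 12 / (8/145) = 217.5000
κ_2(A)·‖δb‖/‖b‖ = 0.3724
solve Ax = b  →  x = [-34.3432 -26.0274 -33.1681]
‖b‖ = 5.8310, ‖x‖ = 54.3783
δb = ε·‖b‖·d = [0.0028 -0.0053 0.0080]; solving A·Δx = δb gives ‖Δx‖ = 0.1810
realised ‖Δx‖/‖x‖ = 0.0033
tightness: 0.0033 against a bound of 0.3724 (unrounded ratio ≈ 0.0089)

0.0033
0.3724


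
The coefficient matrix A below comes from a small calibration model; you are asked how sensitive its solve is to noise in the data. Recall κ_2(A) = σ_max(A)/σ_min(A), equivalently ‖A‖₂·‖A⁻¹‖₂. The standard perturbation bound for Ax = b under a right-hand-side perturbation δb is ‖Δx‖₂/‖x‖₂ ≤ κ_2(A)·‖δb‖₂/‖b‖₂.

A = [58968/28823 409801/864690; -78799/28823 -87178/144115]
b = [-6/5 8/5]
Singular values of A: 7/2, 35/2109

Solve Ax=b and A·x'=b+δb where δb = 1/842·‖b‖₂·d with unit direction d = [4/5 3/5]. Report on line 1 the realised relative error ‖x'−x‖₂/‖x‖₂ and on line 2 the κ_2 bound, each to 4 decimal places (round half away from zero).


0.2505
0.2505

from the listed singular values, σ₁ = 7/2, σ_n = 35/2109
κ_2(A) = (7/2) / (35/2109) = 210.9000
worst-case relative error ≤ 210.9000 × 1/842 = 0.2505
solve Ax = b  →  x = [-0.5575 -0.1254]
‖b‖ = 2.0000, ‖x‖ = 0.5714
δb = ε·‖b‖·d = [0.0019 0.0014]; solving A·Δx = δb gives ‖Δx‖ = 0.1431
relative error = 0.2505
so the bound is sharp here: realised error equals the bound


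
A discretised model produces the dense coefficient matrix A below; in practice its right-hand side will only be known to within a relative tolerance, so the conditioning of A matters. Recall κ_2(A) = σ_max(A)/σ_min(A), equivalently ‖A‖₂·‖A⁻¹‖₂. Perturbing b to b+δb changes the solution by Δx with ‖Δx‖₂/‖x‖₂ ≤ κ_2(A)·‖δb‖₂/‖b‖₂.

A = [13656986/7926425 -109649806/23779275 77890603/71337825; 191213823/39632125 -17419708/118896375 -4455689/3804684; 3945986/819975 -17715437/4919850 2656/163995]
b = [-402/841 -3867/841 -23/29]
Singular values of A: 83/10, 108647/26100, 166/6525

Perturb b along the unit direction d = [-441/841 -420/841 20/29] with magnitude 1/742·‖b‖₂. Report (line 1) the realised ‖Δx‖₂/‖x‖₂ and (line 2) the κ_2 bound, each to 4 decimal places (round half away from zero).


from the listed singular values, σ₁ = 83/10, σ_n = 166/6525
condition number: (83/10) ÷ (166/6525) = 326.2500
worst-case relative error ≤ 326.2500 × 1/742 = 0.4397
solve Ax = b  →  x = [17.4535 23.8737 72.8444]
‖b‖₂ = 4.6904 and ‖x‖₂ = 78.6186
re-solving with b+δb shifts x by Δx of norm 0.2485
relative error = 0.0032
so the bound overstates the realised error by a factor of ≈ 139.1208 (computed from the unrounded values)

0.0032
0.4397


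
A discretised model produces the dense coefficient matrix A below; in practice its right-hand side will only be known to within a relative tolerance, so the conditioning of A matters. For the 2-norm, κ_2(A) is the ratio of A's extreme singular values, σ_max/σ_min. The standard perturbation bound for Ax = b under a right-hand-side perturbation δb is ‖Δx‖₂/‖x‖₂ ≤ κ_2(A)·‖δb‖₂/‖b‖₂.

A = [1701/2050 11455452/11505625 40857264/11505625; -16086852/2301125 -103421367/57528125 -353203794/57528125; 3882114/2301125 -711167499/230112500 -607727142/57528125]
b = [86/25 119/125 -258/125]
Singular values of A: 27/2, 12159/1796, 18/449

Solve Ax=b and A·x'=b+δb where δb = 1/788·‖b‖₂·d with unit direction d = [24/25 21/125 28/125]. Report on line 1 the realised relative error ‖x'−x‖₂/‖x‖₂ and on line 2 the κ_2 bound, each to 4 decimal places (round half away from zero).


σ_max = 27/2, σ_min = 18/449
condition number: (27/2) ÷ (18/449) = 336.7500
worst-case relative error ≤ 336.7500 × 1/788 = 0.4273
solve Ax = b  →  x = [-0.2557 -71.7814 21.1543]
‖b‖ = 4.1231, ‖x‖ = 74.8341
Δx = A⁻¹·δb where δb = 1/788·4.1231·d; ‖Δx‖ = 0.1305
realised ‖Δx‖/‖x‖ = 0.0017
so the bound overstates the realised error by a factor of ≈ 245.0240 (computed from the unrounded values)

0.0017
0.4273


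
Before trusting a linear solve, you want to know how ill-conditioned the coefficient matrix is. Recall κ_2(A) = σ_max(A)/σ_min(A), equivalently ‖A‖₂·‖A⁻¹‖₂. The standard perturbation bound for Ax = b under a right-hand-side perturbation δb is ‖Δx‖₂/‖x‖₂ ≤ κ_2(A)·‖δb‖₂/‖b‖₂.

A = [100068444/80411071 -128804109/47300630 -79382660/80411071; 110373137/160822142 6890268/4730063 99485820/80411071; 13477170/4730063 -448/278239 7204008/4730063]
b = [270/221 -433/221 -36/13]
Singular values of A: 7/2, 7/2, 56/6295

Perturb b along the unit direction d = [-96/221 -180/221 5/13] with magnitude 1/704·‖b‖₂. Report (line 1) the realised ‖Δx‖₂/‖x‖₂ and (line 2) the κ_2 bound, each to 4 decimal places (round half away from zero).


0.5589
0.5589

largest singular value 7/2, smallest 56/6295
κ = σ_max/σ_min = (7/2)/(56/6295) = 393.4375
bound on ‖Δx‖/‖x‖: κ·ε = 393.4375·1/704 = 0.5589
solve Ax = b  →  x = [-0.6298 -0.5042 -0.6406]
‖b‖ = 3.6056, ‖x‖ = 1.0302
δb = ε·‖b‖·d = [-0.0022 -0.0042 0.0020]; solving A·Δx = δb gives ‖Δx‖ = 0.5757
dividing the unrounded norms, ‖Δx‖/‖x‖ = 0.5589
so the bound is sharp here: realised error equals the bound
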